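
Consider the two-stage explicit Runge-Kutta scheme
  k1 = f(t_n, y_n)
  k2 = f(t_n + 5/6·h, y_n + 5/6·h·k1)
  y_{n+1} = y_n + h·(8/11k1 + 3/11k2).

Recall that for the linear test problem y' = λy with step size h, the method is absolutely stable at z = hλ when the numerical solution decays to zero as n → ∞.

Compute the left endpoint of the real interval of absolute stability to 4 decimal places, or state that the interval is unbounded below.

left endpoint -4.4000.

On y'=λy, z=hλ:
  k1=λy_n ⇒ h·k1=z·y_n;  k2=λ(1+5/6z)y_n ⇒ h·k2=z(1+5/6z)y_n
  y_{n+1}/y_n = 1 + 8/11z + 3/11z(1+5/6z) = 1 + z + 5/22z²
  Hence R(z) = 1 + z + 5/22z².

Find x<0 with |R(x)|<1.
x=-1.18: |R|=0.1365
R=1: x+5/22x²=0 ⇒ x=−22/5=-4.4000; min R=1−1/(4·5/22)=-0.1000>−1
Confirm numerically:
  x=-3.980: |R|=0.62009 <1
  x=-3.484: |R|=0.27469 <1
  x=-2.910: |R|=0.01457 <1
  x=-4.782: |R|=1.41516 >1
  x=-4.587: |R|=1.19495 >1
  x=-4.450: |R|=1.05057 >1
So |R|<1 on (-4.4000, 0).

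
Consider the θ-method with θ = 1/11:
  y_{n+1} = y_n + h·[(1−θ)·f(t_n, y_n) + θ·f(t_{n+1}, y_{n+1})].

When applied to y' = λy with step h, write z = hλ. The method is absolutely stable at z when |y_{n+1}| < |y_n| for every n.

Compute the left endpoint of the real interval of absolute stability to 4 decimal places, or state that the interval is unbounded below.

Set f=λy, z=hλ:
  y_{n+1} = y_n + z·[10/11·y_n + 1/11·y_{n+1}] ⇒ (1 − 1/11z)y_{n+1} = (1 + 10/11z)y_n
  Hence R(z) = (1 + 10/11z)/(1 − 1/11z).

Solve |R(x)|<1 on ℝ⁻.
x=-0.7: |R|=0.3419
R=−1: 1+10/11x = −1+1/11x ⇒ -9/11x=2 ⇒ x=2/(-9/11)=-2.4444
Confirm numerically:
  x=-2.218: |R|=0.84582 <1
  x=-1.994: |R|=0.68801 <1
  x=-1.079: |R|=0.01739 <1
  x=-2.947: |R|=1.32430 >1
  x=-2.636: |R|=1.12643 >1
  x=-2.540: |R|=1.06352 >1
Stable set (-2.4444, 0).

z* = -2.4444.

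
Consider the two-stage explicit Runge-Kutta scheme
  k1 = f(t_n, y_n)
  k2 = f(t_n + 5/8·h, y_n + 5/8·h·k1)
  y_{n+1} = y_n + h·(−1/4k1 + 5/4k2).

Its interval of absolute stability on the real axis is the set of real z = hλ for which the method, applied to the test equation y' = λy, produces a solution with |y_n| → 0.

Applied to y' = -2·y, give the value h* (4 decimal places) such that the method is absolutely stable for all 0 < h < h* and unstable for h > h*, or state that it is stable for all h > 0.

(-1.2800,0); λ=-2 ⇒ h* = (32/25)/2 = 0.6400.

Test eqn y'=λy, z=hλ:
  k1=λy_n ⇒ h·k1=z·y_n;  k2=λ(1+5/8z)y_n ⇒ h·k2=z(1+5/8z)y_n
  y_{n+1}/y_n = 1 − 1/4z + 5/4z(1+5/8z) = 1 + z + 25/32z²
  so R(z) = 1 + z + 25/32z².

Find x<0 with |R(x)|<1.
x=-0.63: |R|=0.6801
R=1: x+25/32x²=0 ⇒ x=−32/25=-1.2800; min R=1−1/(4·25/32)=0.6800>−1
Confirm numerically:
  x=-1.198: |R|=0.92325 <1
  x=-1.197: |R|=0.92238 <1
  x=-0.728: |R|=0.68605 <1
  x=-0.703: |R|=0.68310 <1
  x=-1.748: |R|=1.63911 >1
  x=-1.617: |R|=1.42573 >1
  x=-1.515: |R|=1.27814 >1
Interval (-1.2800, 0).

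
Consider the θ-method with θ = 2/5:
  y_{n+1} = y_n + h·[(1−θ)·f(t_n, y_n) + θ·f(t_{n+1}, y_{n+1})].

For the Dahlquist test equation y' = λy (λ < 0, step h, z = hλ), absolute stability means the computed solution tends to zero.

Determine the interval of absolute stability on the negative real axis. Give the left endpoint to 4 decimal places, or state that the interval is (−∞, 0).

Set f=λy, z=hλ:
  y_{n+1} = y_n + z·[3/5·y_n + 2/5·y_{n+1}] ⇒ (1 − 2/5z)y_{n+1} = (1 + 3/5z)y_n
  R(z) = (1 + 3/5z)/(1 − 2/5z).

Need |R(x)|<1, x<0.
x=-0.95: |R|=0.3116
R=−1: 1+3/5x = −1+2/5x ⇒ -1/5x=2 ⇒ x=2/(-1/5)=-10.0000
Confirm numerically:
  x=-9.597: |R|=0.98334 <1
  x=-9.425: |R|=0.97589 <1
  x=-5.852: |R|=0.75168 <1
  x=-10.440: |R|=1.01700 >1
  x=-10.056: |R|=1.00223 >1
Interval (-10.0000, 0).

z∈(-10.0000,0).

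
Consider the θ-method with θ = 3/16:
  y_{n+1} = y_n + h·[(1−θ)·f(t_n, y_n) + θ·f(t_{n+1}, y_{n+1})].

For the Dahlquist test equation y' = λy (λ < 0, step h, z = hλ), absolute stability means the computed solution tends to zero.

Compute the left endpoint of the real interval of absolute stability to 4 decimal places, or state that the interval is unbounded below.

On y'=λy, z=hλ:
  y_{n+1} = y_n + z·[13/16·y_n + 3/16·y_{n+1}] ⇒ (1 − 3/16z)y_{n+1} = (1 + 13/16z)y_n
  so R(z) = (1 + 13/16z)/(1 − 3/16z).

Solve |R(x)|<1 on ℝ⁻.
x=-0.81: |R|=0.2968
R=−1: 1+13/16x = −1+3/16x ⇒ -5/8x=2 ⇒ x=2/(-5/8)=-3.2000
Confirm numerically:
  x=-3.155: |R|=0.98233 <1
  x=-2.304: |R|=0.60894 <1
  x=-1.686: |R|=0.28103 <1
  x=-1.375: |R|=0.09317 <1
  x=-3.589: |R|=1.14533 >1
  x=-3.428: |R|=1.08674 >1
Interval (-3.2000, 0).

left endpoint -3.2000.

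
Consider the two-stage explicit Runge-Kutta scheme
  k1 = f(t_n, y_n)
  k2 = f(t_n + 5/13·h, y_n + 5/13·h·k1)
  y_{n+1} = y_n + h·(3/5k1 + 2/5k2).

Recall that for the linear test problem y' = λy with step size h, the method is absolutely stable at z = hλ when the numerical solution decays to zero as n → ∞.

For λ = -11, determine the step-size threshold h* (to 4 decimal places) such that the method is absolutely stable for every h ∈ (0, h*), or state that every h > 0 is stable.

Set f=λy, z=hλ:
  k1=λy_n ⇒ h·k1=z·y_n;  k2=λ(1+5/13z)y_n ⇒ h·k2=z(1+5/13z)y_n
  y_{n+1}/y_n = 1 + 3/5z + 2/5z(1+5/13z) = 1 + z + 2/13z²
  Hence R(z) = 1 + z + 2/13z².

Need |R(x)|<1, x<0.
x=-1.61: |R|=0.2112
R=1: x+2/13x²=0 ⇒ x=−13/2=-6.5000; min R=1−1/(4·2/13)=-0.6250>−1
Confirm numerically:
  x=-5.854: |R|=0.41820 <1
  x=-5.188: |R|=0.04718 <1
  x=-3.463: |R|=0.61802 <1
  x=-6.802: |R|=1.31603 >1
  x=-6.634: |R|=1.13676 >1
  x=-6.544: |R|=1.04430 >1
So |R|<1 on (-6.5000, 0).

(-6.5000,0); λ=-11 ⇒ h* = (13/2)/11 = 0.5909.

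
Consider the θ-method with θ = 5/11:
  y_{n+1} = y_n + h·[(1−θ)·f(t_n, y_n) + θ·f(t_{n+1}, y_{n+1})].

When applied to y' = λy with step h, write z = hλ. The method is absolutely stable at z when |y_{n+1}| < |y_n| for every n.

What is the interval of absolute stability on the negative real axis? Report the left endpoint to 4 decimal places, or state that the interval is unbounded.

Test eqn y'=λy, z=hλ:
  y_{n+1} = y_n + z·[6/11·y_n + 5/11·y_{n+1}] ⇒ (1 − 5/11z)y_{n+1} = (1 + 6/11z)y_n
  Hence R(z) = (1 + 6/11z)/(1 − 5/11z).

Boundary: |R(x)|=1, x<0.
x=-1.14: |R|=0.2491
R=−1: 1+6/11x = −1+5/11x ⇒ -1/11x=2 ⇒ x=2/(-1/11)=-22.0000
Confirm numerically:
  x=-17.039: |R|=0.94843 <1
  x=-13.354: |R|=0.88883 <1
  x=-10.251: |R|=0.81128 <1
  x=-22.541: |R|=1.00437 >1
  x=-22.366: |R|=1.00298 >1
  x=-22.101: |R|=1.00083 >1
So |R|<1 on (-22.0000, 0).

z∈(-22.0000,0).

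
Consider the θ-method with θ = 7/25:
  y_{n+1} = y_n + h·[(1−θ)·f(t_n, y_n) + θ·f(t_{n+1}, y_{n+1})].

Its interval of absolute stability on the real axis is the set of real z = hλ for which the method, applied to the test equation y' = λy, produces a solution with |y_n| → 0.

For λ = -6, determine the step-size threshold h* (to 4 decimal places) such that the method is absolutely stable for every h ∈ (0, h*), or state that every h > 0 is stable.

Set f=λy, z=hλ:
  y_{n+1} = y_n + z·[18/25·y_n + 7/25·y_{n+1}] ⇒ (1 − 7/25z)y_{n+1} = (1 + 18/25z)y_n
  so R(z) = (1 + 18/25z)/(1 − 7/25z).

Need |R(x)|<1, x<0.
x=-1.64: |R|=0.1239
R=−1: 1+18/25x = −1+7/25x ⇒ -11/25x=2 ⇒ x=2/(-11/25)=-4.5455
Confirm numerically:
  x=-3.322: |R|=0.72110 <1
  x=-2.649: |R|=0.52091 <1
  x=-1.955: |R|=0.26341 <1
  x=-4.950: |R|=1.07460 >1
  x=-4.741: |R|=1.03697 >1
  x=-4.701: |R|=1.02955 >1
Stable set (-4.5455, 0).

(-4.5455,0); λ=-6 ⇒ h* = (50/11)/6 = 0.7576.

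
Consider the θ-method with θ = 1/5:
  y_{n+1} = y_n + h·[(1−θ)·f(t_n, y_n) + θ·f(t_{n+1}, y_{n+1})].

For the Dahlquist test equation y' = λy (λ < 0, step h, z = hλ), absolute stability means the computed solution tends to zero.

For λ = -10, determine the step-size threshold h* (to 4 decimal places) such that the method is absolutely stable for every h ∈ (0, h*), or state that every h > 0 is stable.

(-3.3333,0); λ=-10 ⇒ h* = (10/3)/10 = 0.3333.

Test eqn y'=λy, z=hλ:
  y_{n+1} = y_n + z·[4/5·y_n + 1/5·y_{n+1}] ⇒ (1 − 1/5z)y_{n+1} = (1 + 4/5z)y_n
  R(z) = (1 + 4/5z)/(1 − 1/5z).

Solve |R(x)|<1 on ℝ⁻.
x=-1.37: |R|=0.0754
R=−1: 1+4/5x = −1+1/5x ⇒ -3/5x=2 ⇒ x=2/(-3/5)=-3.3333
Confirm numerically:
  x=-2.032: |R|=0.44482 <1
  x=-1.906: |R|=0.37996 <1
  x=-1.866: |R|=0.35887 <1
  x=-3.748: |R|=1.14220 >1
  x=-3.561: |R|=1.07978 >1
  x=-3.431: |R|=1.03475 >1
Interval (-3.3333, 0).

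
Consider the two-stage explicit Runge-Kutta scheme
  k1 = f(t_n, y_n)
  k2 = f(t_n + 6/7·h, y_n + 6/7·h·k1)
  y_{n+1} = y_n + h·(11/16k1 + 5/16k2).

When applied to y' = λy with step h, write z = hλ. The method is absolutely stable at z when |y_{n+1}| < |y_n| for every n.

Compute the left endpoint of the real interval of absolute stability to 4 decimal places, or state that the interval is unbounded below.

On y'=λy, z=hλ:
  k1=λy_n ⇒ h·k1=z·y_n;  k2=λ(1+6/7z)y_n ⇒ h·k2=z(1+6/7z)y_n
  y_{n+1}/y_n = 1 + 11/16z + 5/16z(1+6/7z) = 1 + z + 15/56z²
  Hence R(z) = 1 + z + 15/56z².

Need |R(x)|<1, x<0.
x=-1.34: |R|=0.1410
R=1: x+15/56x²=0 ⇒ x=−56/15=-3.7333; min R=1−1/(4·15/56)=0.0667>−1
Confirm numerically:
  x=-3.689: |R|=0.95619 <1
  x=-3.498: |R|=0.77950 <1
  x=-2.905: |R|=0.35545 <1
  x=-1.545: |R|=0.09438 <1
  x=-4.103: |R|=1.40627 >1
  x=-4.032: |R|=1.32256 >1
So |R|<1 on (-3.7333, 0).

left endpoint -3.7333.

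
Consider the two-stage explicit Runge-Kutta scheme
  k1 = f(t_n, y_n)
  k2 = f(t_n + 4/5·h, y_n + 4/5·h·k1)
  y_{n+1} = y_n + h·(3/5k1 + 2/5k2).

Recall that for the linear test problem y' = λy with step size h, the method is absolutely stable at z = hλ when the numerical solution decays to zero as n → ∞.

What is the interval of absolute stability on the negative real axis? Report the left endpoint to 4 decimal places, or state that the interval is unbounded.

Test eqn y'=λy, z=hλ:
  k1=λy_n ⇒ h·k1=z·y_n;  k2=λ(1+4/5z)y_n ⇒ h·k2=z(1+4/5z)y_n
  y_{n+1}/y_n = 1 + 3/5z + 2/5z(1+4/5z) = 1 + z + 8/25z²
  ⇒ R(z) = 1 + z + 8/25z².

Find x<0 with |R(x)|<1.
x=-0.94: |R|=0.3428
R=1: x+8/25x²=0 ⇒ x=−25/8=-3.1250; min R=1−1/(4·8/25)=0.2188>−1
Confirm numerically:
  x=-3.057: |R|=0.93348 <1
  x=-2.050: |R|=0.29480 <1
  x=-1.670: |R|=0.22245 <1
  x=-3.602: |R|=1.54981 >1
  x=-3.284: |R|=1.16709 >1
So |R|<1 on (-3.1250, 0).

z∈(-3.1250,0).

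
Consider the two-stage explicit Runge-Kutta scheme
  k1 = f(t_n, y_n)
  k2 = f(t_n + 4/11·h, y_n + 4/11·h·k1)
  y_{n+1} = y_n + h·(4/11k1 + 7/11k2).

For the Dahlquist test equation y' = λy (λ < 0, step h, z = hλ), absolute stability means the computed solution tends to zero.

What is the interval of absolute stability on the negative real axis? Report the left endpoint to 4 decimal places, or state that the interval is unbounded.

(-4.3214, 0).

Set f=λy, z=hλ:
  k1=λy_n ⇒ h·k1=z·y_n;  k2=λ(1+4/11z)y_n ⇒ h·k2=z(1+4/11z)y_n
  y_{n+1}/y_n = 1 + 4/11z + 7/11z(1+4/11z) = 1 + z + 28/121z²
  Hence R(z) = 1 + z + 28/121z².

Boundary: |R(x)|=1, x<0.
x=-0.69: |R|=0.4202
R=1: x+28/121x²=0 ⇒ x=−121/28=-4.3214; min R=1−1/(4·28/121)=-0.0804>−1
Confirm numerically:
  x=-3.150: |R|=0.14612 <1
  x=-3.136: |R|=0.13975 <1
  x=-2.127: |R|=0.08009 <1
  x=-1.827: |R|=0.05459 <1
  x=-4.711: |R|=1.42469 >1
  x=-4.388: |R|=1.06760 >1
So |R|<1 on (-4.3214, 0).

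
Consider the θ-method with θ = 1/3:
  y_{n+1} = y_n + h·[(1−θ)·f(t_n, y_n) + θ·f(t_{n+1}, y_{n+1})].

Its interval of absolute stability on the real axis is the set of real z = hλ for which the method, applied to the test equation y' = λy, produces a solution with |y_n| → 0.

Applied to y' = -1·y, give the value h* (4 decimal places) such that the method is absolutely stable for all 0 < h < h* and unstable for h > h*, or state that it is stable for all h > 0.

(-6.0000,0); λ=-1 ⇒ h* = (6)/1 = 6.0000.

Test eqn y'=λy, z=hλ:
  y_{n+1} = y_n + z·[2/3·y_n + 1/3·y_{n+1}] ⇒ (1 − 1/3z)y_{n+1} = (1 + 2/3z)y_n
  R(z) = (1 + 2/3z)/(1 − 1/3z).

Find x<0 with |R(x)|<1.
x=-1.5: |R|=0.0000
R=−1: 1+2/3x = −1+1/3x ⇒ -1/3x=2 ⇒ x=2/(-1/3)=-6.0000
Confirm numerically:
  x=-5.052: |R|=0.88227 <1
  x=-4.871: |R|=0.85656 <1
  x=-4.129: |R|=0.73755 <1
  x=-6.507: |R|=1.05333 >1
  x=-6.254: |R|=1.02745 >1
Stable set (-6.0000, 0).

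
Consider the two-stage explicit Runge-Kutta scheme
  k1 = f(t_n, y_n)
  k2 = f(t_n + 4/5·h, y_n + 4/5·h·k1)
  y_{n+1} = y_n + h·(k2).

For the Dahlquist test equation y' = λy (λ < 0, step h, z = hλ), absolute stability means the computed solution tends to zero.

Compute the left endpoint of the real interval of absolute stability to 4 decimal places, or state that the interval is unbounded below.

left endpoint -1.2500.

On y'=λy, z=hλ:
  k1=λy_n ⇒ h·k1=z·y_n;  k2=λ(1+4/5z)y_n ⇒ h·k2=z(1+4/5z)y_n
  y_{n+1}/y_n = 1 + z(1+4/5z) = 1 + z + 4/5z²
  ⇒ R(z) = 1 + z + 4/5z².

Solve |R(x)|<1 on ℝ⁻.
x=-1.07: |R|=0.8459
R=1: x+4/5x²=0 ⇒ x=−5/4=-1.2500; min R=1−1/(4·4/5)=0.6875>−1
Confirm numerically:
  x=-0.866: |R|=0.73396 <1
  x=-0.597: |R|=0.68813 <1
  x=-0.508: |R|=0.69845 <1
  x=-1.811: |R|=1.81278 >1
  x=-1.609: |R|=1.46210 >1
  x=-1.530: |R|=1.34272 >1
Stable set (-1.2500, 0).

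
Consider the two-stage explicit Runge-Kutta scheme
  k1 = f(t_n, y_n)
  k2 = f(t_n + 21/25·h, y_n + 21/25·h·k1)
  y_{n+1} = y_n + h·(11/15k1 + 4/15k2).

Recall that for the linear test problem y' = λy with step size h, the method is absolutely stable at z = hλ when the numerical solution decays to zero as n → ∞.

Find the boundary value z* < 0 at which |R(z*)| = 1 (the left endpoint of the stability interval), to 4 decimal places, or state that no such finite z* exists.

With y'=λy (z=hλ):
  k1=λy_n ⇒ h·k1=z·y_n;  k2=λ(1+21/25z)y_n ⇒ h·k2=z(1+21/25z)y_n
  y_{n+1}/y_n = 1 + 11/15z + 4/15z(1+21/25z) = 1 + z + 28/125z²
  R(z) = 1 + z + 28/125z².

Find x<0 with |R(x)|<1.
x=-1.7: |R|=0.0526
R=1: x+28/125x²=0 ⇒ x=−125/28=-4.4643; min R=1−1/(4·28/125)=-0.1161>−1
Confirm numerically:
  x=-4.114: |R|=0.67720 <1
  x=-2.994: |R|=0.01394 <1
  x=-2.097: |R|=0.11198 <1
  x=-4.946: |R|=1.53369 >1
  x=-4.892: |R|=1.46869 >1
So |R|<1 on (-4.4643, 0).

z* = -4.4643.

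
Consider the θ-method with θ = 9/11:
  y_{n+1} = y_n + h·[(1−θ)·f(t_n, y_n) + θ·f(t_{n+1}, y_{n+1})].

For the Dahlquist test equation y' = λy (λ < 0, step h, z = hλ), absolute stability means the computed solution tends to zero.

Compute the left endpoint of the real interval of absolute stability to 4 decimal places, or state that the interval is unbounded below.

Set f=λy, z=hλ:
  y_{n+1} = y_n + z·[2/11·y_n + 9/11·y_{n+1}] ⇒ (1 − 9/11z)y_{n+1} = (1 + 2/11z)y_n
  Hence R(z) = (1 + 2/11z)/(1 − 9/11z).

Boundary: |R(x)|=1, x<0.
x=-0.99: |R|=0.4530
x=-2: |R|=0.2414
x=-10: |R|=0.0891
x=-100: |R|=0.2075
θ=9/11≥1/2 ⇒ |1+2/11x|<|1−9/11x| ∀x<0 ⇒ interval (−∞,0).

interval (−∞, 0).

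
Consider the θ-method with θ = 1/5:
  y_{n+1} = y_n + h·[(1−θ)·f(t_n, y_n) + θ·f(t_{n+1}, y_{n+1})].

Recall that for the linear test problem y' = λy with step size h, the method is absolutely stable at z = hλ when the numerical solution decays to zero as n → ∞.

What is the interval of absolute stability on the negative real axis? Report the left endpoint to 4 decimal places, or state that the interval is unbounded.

(-3.3333, 0).

Test eqn y'=λy, z=hλ:
  y_{n+1} = y_n + z·[4/5·y_n + 1/5·y_{n+1}] ⇒ (1 − 1/5z)y_{n+1} = (1 + 4/5z)y_n
  R(z) = (1 + 4/5z)/(1 − 1/5z).

Solve |R(x)|<1 on ℝ⁻.
x=-0.47: |R|=0.5704
R=−1: 1+4/5x = −1+1/5x ⇒ -3/5x=2 ⇒ x=2/(-3/5)=-3.3333
Confirm numerically:
  x=-3.305: |R|=0.98977 <1
  x=-2.970: |R|=0.86324 <1
  x=-2.609: |R|=0.71442 <1
  x=-1.722: |R|=0.28087 <1
  x=-3.875: |R|=1.18310 >1
  x=-3.639: |R|=1.10615 >1
  x=-3.508: |R|=1.06159 >1
So |R|<1 on (-3.3333, 0).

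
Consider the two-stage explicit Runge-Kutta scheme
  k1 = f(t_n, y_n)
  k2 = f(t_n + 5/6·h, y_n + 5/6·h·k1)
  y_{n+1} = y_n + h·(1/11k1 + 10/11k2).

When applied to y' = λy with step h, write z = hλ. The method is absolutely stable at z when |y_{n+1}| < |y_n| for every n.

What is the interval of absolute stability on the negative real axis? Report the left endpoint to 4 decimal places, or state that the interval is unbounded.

With y'=λy (z=hλ):
  k1=λy_n ⇒ h·k1=z·y_n;  k2=λ(1+5/6z)y_n ⇒ h·k2=z(1+5/6z)y_n
  y_{n+1}/y_n = 1 + 1/11z + 10/11z(1+5/6z) = 1 + z + 25/33z²
  R(z) = 1 + z + 25/33z².

Find x<0 with |R(x)|<1.
x=-0.62: |R|=0.6712
R=1: x+25/33x²=0 ⇒ x=−33/25=-1.3200; min R=1−1/(4·25/33)=0.6700>−1
Confirm numerically:
  x=-1.094: |R|=0.81269 <1
  x=-1.045: |R|=0.78229 <1
  x=-0.882: |R|=0.70734 <1
  x=-1.803: |R|=1.65973 >1
  x=-1.737: |R|=1.54873 >1
  x=-1.380: |R|=1.06273 >1
Interval (-1.3200, 0).

z∈(-1.3200,0).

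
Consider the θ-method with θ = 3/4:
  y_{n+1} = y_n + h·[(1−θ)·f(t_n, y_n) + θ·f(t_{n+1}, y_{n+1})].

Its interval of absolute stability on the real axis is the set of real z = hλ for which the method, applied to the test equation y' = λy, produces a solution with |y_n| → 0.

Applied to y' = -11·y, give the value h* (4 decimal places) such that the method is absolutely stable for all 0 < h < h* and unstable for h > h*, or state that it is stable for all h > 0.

Set f=λy, z=hλ:
  y_{n+1} = y_n + z·[1/4·y_n + 3/4·y_{n+1}] ⇒ (1 − 3/4z)y_{n+1} = (1 + 1/4z)y_n
  Hence R(z) = (1 + 1/4z)/(1 − 3/4z).

Find x<0 with |R(x)|<1.
x=-1.06: |R|=0.4095
x=-2: |R|=0.2000
x=-10: |R|=0.1765
x=-100: |R|=0.3158
θ=3/4≥1/2 ⇒ |1+1/4x|<|1−3/4x| ∀x<0 ⇒ unbounded interval.

unbounded; (−∞, 0). Any h>0 works for λ=-11.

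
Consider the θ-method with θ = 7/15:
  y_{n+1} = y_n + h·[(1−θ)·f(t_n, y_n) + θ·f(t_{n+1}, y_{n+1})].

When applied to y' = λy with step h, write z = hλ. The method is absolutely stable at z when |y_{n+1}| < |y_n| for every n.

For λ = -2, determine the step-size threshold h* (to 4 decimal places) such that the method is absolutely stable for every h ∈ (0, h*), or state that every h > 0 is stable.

(-30.0000,0); λ=-2 ⇒ h* = (30)/2 = 15.0000.

On y'=λy, z=hλ:
  y_{n+1} = y_n + z·[8/15·y_n + 7/15·y_{n+1}] ⇒ (1 − 7/15z)y_{n+1} = (1 + 8/15z)y_n
  ⇒ R(z) = (1 + 8/15z)/(1 − 7/15z).

Need |R(x)|<1, x<0.
x=-0.65: |R|=0.5013
R=−1: 1+8/15x = −1+7/15x ⇒ -1/15x=2 ⇒ x=2/(-1/15)=-30.0000
Confirm numerically:
  x=-26.335: |R|=0.98161 <1
  x=-16.999: |R|=0.90297 <1
  x=-12.834: |R|=0.83626 <1
  x=-30.558: |R|=1.00244 >1
  x=-30.502: |R|=1.00220 >1
  x=-30.146: |R|=1.00065 >1
Stable set (-30.0000, 0).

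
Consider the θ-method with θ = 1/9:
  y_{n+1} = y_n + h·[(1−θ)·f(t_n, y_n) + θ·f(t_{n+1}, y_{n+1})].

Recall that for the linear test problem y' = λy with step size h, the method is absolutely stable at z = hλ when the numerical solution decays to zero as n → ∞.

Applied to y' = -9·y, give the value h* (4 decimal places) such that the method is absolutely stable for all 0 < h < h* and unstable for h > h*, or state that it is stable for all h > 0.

(-2.5714,0); λ=-9 ⇒ h* = (18/7)/9 = 0.2857.

Test eqn y'=λy, z=hλ:
  y_{n+1} = y_n + z·[8/9·y_n + 1/9·y_{n+1}] ⇒ (1 − 1/9z)y_{n+1} = (1 + 8/9z)y_n
  Hence R(z) = (1 + 8/9z)/(1 − 1/9z).

Boundary: |R(x)|=1, x<0.
x=-1.69: |R|=0.4228
R=−1: 1+8/9x = −1+1/9x ⇒ -7/9x=2 ⇒ x=2/(-7/9)=-2.5714
Confirm numerically:
  x=-2.529: |R|=0.97424 <1
  x=-2.029: |R|=0.65573 <1
  x=-1.369: |R|=0.18825 <1
  x=-2.990: |R|=1.24437 >1
  x=-2.852: |R|=1.16571 >1
  x=-2.848: |R|=1.16340 >1
So |R|<1 on (-2.5714, 0).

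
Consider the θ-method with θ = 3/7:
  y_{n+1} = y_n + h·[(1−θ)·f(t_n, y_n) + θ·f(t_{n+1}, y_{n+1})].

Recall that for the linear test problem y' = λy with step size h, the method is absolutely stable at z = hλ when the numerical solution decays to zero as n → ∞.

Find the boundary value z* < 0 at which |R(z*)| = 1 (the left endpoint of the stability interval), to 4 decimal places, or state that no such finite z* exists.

Set f=λy, z=hλ:
  y_{n+1} = y_n + z·[4/7·y_n + 3/7·y_{n+1}] ⇒ (1 − 3/7z)y_{n+1} = (1 + 4/7z)y_n
  ⇒ R(z) = (1 + 4/7z)/(1 − 3/7z).

Boundary: |R(x)|=1, x<0.
x=-1.27: |R|=0.1776
R=−1: 1+4/7x = −1+3/7x ⇒ -1/7x=2 ⇒ x=2/(-1/7)=-14.0000
Confirm numerically:
  x=-13.697: |R|=0.99370 <1
  x=-12.524: |R|=0.96689 <1
  x=-8.936: |R|=0.85021 <1
  x=-7.075: |R|=0.75465 <1
  x=-14.516: |R|=1.01021 >1
  x=-14.319: |R|=1.00639 >1
Interval (-14.0000, 0).

z* = -14.0000.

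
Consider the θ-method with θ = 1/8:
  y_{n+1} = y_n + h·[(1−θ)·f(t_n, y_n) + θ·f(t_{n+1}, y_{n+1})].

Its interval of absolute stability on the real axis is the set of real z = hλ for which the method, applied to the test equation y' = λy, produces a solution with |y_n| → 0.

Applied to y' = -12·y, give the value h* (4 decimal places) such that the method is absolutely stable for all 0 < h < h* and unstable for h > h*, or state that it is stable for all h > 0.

Test eqn y'=λy, z=hλ:
  y_{n+1} = y_n + z·[7/8·y_n + 1/8·y_{n+1}] ⇒ (1 − 1/8z)y_{n+1} = (1 + 7/8z)y_n
  R(z) = (1 + 7/8z)/(1 − 1/8z).

Need |R(x)|<1, x<0.
x=-1.52: |R|=0.2773
R=−1: 1+7/8x = −1+1/8x ⇒ -3/4x=2 ⇒ x=2/(-3/4)=-2.6667
Confirm numerically:
  x=-2.230: |R|=0.74389 <1
  x=-1.626: |R|=0.35134 <1
  x=-1.166: |R|=0.01767 <1
  x=-3.209: |R|=1.29030 >1
  x=-3.059: |R|=1.21286 >1
  x=-2.944: |R|=1.15205 >1
Stable set (-2.6667, 0).

(-2.6667,0); λ=-12 ⇒ h* = (8/3)/12 = 0.2222.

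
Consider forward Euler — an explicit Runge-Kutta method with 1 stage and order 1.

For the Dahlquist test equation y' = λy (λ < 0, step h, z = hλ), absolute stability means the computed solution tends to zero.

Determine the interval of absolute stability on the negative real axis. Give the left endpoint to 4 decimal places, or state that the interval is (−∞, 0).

On y'=λy, z=hλ:
  order 1, 1-stage ⇒ R(z)=1+z
  (e.g. R(-1.76)=-0.76000, |R|=0.76000)

Find x<0 with |R(x)|<1.
x=-1.76: |R|=0.7600
|R(-2.11)|=1.1100 |R(-1.9)|=0.9000 |R(-1.58)|=0.5800
Bisect:
  x_lo=-2.6937 |R|=1.6937  x_hi=-0.1144 |R|=0.8856
  mid=-1.40405 |R|=0.40405 →hi
  mid=-2.04889 |R|=1.04889 →lo
  mid=-1.72647 |R|=0.72647 →hi
  mid=-1.88768 |R|=0.88768 →hi
  mid=-1.96828 |R|=0.96828 →hi
  mid=-2.00859 |R|=1.00859 →lo
  mid=-1.98844 |R|=0.98844 →hi
  mid=-1.99851 |R|=0.99851 →hi
  ...
  [-2.00009,-1.99993] ⇒ x*=-2.0000
Stable set (-2.0000, 0).

(-2.0000, 0).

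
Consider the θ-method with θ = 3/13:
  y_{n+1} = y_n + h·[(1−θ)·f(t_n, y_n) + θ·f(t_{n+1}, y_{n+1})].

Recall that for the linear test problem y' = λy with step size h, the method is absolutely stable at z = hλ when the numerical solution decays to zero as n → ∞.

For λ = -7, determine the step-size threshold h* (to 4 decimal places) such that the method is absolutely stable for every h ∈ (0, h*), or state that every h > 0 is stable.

On y'=λy, z=hλ:
  y_{n+1} = y_n + z·[10/13·y_n + 3/13·y_{n+1}] ⇒ (1 − 3/13z)y_{n+1} = (1 + 10/13z)y_n
  R(z) = (1 + 10/13z)/(1 − 3/13z).

Boundary: |R(x)|=1, x<0.
x=-0.79: |R|=0.3318
R=−1: 1+10/13x = −1+3/13x ⇒ -7/13x=2 ⇒ x=2/(-7/13)=-3.7143
Confirm numerically:
  x=-3.456: |R|=0.92263 <1
  x=-2.937: |R|=0.75054 <1
  x=-2.390: |R|=0.54041 <1
  x=-1.668: |R|=0.20440 <1
  x=-3.933: |R|=1.06174 >1
  x=-3.806: |R|=1.02629 >1
  x=-3.753: |R|=1.01117 >1
Stable set (-3.7143, 0).

(-3.7143,0); λ=-7 ⇒ h* = (26/7)/7 = 0.5306.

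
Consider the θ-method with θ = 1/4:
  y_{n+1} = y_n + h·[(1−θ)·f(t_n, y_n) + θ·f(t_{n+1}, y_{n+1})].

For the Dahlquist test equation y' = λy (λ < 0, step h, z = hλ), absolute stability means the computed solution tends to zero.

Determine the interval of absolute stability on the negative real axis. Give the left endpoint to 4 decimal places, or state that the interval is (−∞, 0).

(-4.0000, 0).

Set f=λy, z=hλ:
  y_{n+1} = y_n + z·[3/4·y_n + 1/4·y_{n+1}] ⇒ (1 − 1/4z)y_{n+1} = (1 + 3/4z)y_n
  ⇒ R(z) = (1 + 3/4z)/(1 − 1/4z).

Find x<0 with |R(x)|<1.
x=-0.6: |R|=0.4783
R=−1: 1+3/4x = −1+1/4x ⇒ -1/2x=2 ⇒ x=2/(-1/2)=-4.0000
Confirm numerically:
  x=-3.820: |R|=0.95396 <1
  x=-3.029: |R|=0.72372 <1
  x=-2.273: |R|=0.44939 <1
  x=-2.031: |R|=0.34704 <1
  x=-4.209: |R|=1.05092 >1
  x=-4.207: |R|=1.05044 >1
  x=-4.173: |R|=1.04233 >1
Stable set (-4.0000, 0).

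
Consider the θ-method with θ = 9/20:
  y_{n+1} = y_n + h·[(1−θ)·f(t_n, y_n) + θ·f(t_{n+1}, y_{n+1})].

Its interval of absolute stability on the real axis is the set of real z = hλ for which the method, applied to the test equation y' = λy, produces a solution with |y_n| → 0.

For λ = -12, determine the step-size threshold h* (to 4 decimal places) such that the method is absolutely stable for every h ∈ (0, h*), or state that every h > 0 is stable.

Test eqn y'=λy, z=hλ:
  y_{n+1} = y_n + z·[11/20·y_n + 9/20·y_{n+1}] ⇒ (1 − 9/20z)y_{n+1} = (1 + 11/20z)y_n
  Hence R(z) = (1 + 11/20z)/(1 − 9/20z).

Boundary: |R(x)|=1, x<0.
x=-0.8: |R|=0.4118
R=−1: 1+11/20x = −1+9/20x ⇒ -1/10x=2 ⇒ x=2/(-1/10)=-20.0000
Confirm numerically:
  x=-17.828: |R|=0.97593 <1
  x=-15.946: |R|=0.95041 <1
  x=-10.670: |R|=0.83918 <1
  x=-20.408: |R|=1.00401 >1
  x=-20.333: |R|=1.00328 >1
  x=-20.110: |R|=1.00109 >1
Stable set (-20.0000, 0).

(-20.0000,0); λ=-12 ⇒ h* = (20)/12 = 1.6667.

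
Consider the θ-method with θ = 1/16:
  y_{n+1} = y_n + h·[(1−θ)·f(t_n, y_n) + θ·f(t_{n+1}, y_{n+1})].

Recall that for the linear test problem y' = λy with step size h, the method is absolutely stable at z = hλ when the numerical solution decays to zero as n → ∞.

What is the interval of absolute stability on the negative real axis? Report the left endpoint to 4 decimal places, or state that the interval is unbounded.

z∈(-2.2857,0).

Set f=λy, z=hλ:
  y_{n+1} = y_n + z·[15/16·y_n + 1/16·y_{n+1}] ⇒ (1 − 1/16z)y_{n+1} = (1 + 15/16z)y_n
  ⇒ R(z) = (1 + 15/16z)/(1 − 1/16z).

Solve |R(x)|<1 on ℝ⁻.
x=-0.55: |R|=0.4683
R=−1: 1+15/16x = −1+1/16x ⇒ -7/8x=2 ⇒ x=2/(-7/8)=-2.2857
Confirm numerically:
  x=-2.250: |R|=0.97260 <1
  x=-1.997: |R|=0.77541 <1
  x=-1.983: |R|=0.76433 <1
  x=-2.503: |R|=1.16441 >1
  x=-2.438: |R|=1.11563 >1
  x=-2.347: |R|=1.04677 >1
So |R|<1 on (-2.2857, 0).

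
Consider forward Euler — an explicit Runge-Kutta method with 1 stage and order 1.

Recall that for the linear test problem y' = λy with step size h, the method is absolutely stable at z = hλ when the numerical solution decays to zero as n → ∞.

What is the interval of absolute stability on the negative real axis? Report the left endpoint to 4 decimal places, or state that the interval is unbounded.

On y'=λy, z=hλ:
  order 1, 1-stage ⇒ R(z)=1+z
  (e.g. R(-1.49)=-0.49000, |R|=0.49000)

Boundary: |R(x)|=1, x<0.
x=-1.49: |R|=0.4900
|R(-1.71)|=0.7100 |R(-0.69)|=0.3100 |R(-0.51)|=0.4900
Bisect:
  x_lo=-2.4033 |R|=1.4033  x_hi=-0.3859 |R|=0.6141
  mid=-1.39461 |R|=0.39461 →hi
  mid=-1.89897 |R|=0.89897 →hi
  mid=-2.15114 |R|=1.15114 →lo
  mid=-2.02506 |R|=1.02506 →lo
  mid=-1.96201 |R|=0.96201 →hi
  mid=-1.99353 |R|=0.99353 →hi
  mid=-2.00930 |R|=1.00930 →lo
  mid=-2.00141 |R|=1.00141 →lo
  mid=-1.99747 |R|=0.99747 →hi
  ...
  [-2.00006,-1.99994] ⇒ x*=-2.0000
Stable set (-2.0000, 0).

(-2.0000, 0).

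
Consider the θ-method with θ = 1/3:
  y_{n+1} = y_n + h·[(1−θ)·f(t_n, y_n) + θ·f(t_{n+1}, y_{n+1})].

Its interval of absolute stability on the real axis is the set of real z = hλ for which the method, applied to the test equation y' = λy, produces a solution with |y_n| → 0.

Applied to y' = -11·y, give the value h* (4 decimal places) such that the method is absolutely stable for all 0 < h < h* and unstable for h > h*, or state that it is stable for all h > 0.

On y'=λy, z=hλ:
  y_{n+1} = y_n + z·[2/3·y_n + 1/3·y_{n+1}] ⇒ (1 − 1/3z)y_{n+1} = (1 + 2/3z)y_n
  so R(z) = (1 + 2/3z)/(1 − 1/3z).

Need |R(x)|<1, x<0.
x=-0.72: |R|=0.4194
R=−1: 1+2/3x = −1+1/3x ⇒ -1/3x=2 ⇒ x=2/(-1/3)=-6.0000
Confirm numerically:
  x=-5.327: |R|=0.91918 <1
  x=-4.388: |R|=0.78181 <1
  x=-4.175: |R|=0.74564 <1
  x=-4.021: |R|=0.71813 <1
  x=-6.409: |R|=1.04347 >1
  x=-6.281: |R|=1.03028 >1
Stable set (-6.0000, 0).

(-6.0000,0); λ=-11 ⇒ h* = (6)/11 = 0.5455.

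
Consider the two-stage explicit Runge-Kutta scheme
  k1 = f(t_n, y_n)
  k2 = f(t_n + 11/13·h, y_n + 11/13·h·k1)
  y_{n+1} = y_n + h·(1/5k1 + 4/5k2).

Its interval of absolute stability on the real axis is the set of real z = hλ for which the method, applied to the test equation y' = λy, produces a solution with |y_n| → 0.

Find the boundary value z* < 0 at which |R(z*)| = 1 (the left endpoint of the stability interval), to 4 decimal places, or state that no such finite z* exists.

Set f=λy, z=hλ:
  k1=λy_n ⇒ h·k1=z·y_n;  k2=λ(1+11/13z)y_n ⇒ h·k2=z(1+11/13z)y_n
  y_{n+1}/y_n = 1 + 1/5z + 4/5z(1+11/13z) = 1 + z + 44/65z²
  R(z) = 1 + z + 44/65z².

Need |R(x)|<1, x<0.
x=-1.24: |R|=0.8008
R=1: x+44/65x²=0 ⇒ x=−65/44=-1.4773; min R=1−1/(4·44/65)=0.6307>−1
Confirm numerically:
  x=-1.208: |R|=0.77981 <1
  x=-1.143: |R|=0.74137 <1
  x=-0.661: |R|=0.63476 <1
  x=-2.060: |R|=1.81259 >1
  x=-1.891: |R|=1.52960 >1
  x=-1.737: |R|=1.30539 >1
Interval (-1.4773, 0).

z* = -1.4773.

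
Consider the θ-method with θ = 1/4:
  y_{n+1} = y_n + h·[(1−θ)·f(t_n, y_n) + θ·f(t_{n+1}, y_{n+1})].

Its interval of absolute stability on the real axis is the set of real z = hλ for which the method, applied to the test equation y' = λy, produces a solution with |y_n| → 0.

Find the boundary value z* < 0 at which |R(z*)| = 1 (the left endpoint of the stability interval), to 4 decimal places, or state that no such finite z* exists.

On y'=λy, z=hλ:
  y_{n+1} = y_n + z·[3/4·y_n + 1/4·y_{n+1}] ⇒ (1 − 1/4z)y_{n+1} = (1 + 3/4z)y_n
  so R(z) = (1 + 3/4z)/(1 − 1/4z).

Find x<0 with |R(x)|<1.
x=-0.58: |R|=0.4934
R=−1: 1+3/4x = −1+1/4x ⇒ -1/2x=2 ⇒ x=2/(-1/2)=-4.0000
Confirm numerically:
  x=-2.465: |R|=0.52514 <1
  x=-2.265: |R|=0.44613 <1
  x=-2.141: |R|=0.39456 <1
  x=-1.749: |R|=0.21691 <1
  x=-4.287: |R|=1.06927 >1
  x=-4.252: |R|=1.06108 >1
Stable set (-4.0000, 0).

z* = -4.0000.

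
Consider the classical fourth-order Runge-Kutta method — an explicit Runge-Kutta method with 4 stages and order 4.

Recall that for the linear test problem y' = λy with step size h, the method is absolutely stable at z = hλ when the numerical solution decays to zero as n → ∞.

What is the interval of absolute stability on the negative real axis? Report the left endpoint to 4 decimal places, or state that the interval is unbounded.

Test eqn y'=λy, z=hλ:
  order 4, 4-stage ⇒ R(z)=1+z+z^2/2+z^3/6+z^4/24
  (e.g. R(-1.37)=0.28667, |R|=0.28667)

Boundary: |R(x)|=1, x<0.
x=-1.37: |R|=0.2867
|R(-2.33)|=0.5043 |R(-2.24)|=0.4446 |R(-0.56)|=0.5716
Bisect:
  x_lo=-3.5759 |R|=3.0096  x_hi=-0.2280 |R|=0.7961
  mid=-1.90197 |R|=0.30531 →hi
  mid=-2.73893 |R|=0.93232 →hi
  mid=-3.15742 |R|=1.72213 →lo
  mid=-2.94817 |R|=1.27466 →lo
  mid=-2.84355 |R|=1.09145 →lo
  mid=-2.79124 |R|=1.00901 →lo
  mid=-2.76509 |R|=0.96996 →hi
  mid=-2.77817 |R|=0.98931 →hi
  mid=-2.78470 |R|=0.99911 →hi
  mid=-2.78797 |R|=1.00405 →lo
  ...
  [-2.78532,-2.78511] ⇒ x*=-2.7853
Interval (-2.7853, 0).

z∈(-2.7853,0).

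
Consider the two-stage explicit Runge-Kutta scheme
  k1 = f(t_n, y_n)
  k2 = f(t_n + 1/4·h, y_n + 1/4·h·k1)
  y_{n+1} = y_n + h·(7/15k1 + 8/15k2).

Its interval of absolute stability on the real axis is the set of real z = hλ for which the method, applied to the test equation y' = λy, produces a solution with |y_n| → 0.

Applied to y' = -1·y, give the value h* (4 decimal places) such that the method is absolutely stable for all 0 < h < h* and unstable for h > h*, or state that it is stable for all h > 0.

(-7.5000,0); λ=-1 ⇒ h* = (15/2)/1 = 7.5000.

Set f=λy, z=hλ:
  k1=λy_n ⇒ h·k1=z·y_n;  k2=λ(1+1/4z)y_n ⇒ h·k2=z(1+1/4z)y_n
  y_{n+1}/y_n = 1 + 7/15z + 8/15z(1+1/4z) = 1 + z + 2/15z²
  so R(z) = 1 + z + 2/15z².

Solve |R(x)|<1 on ℝ⁻.
x=-1.09: |R|=0.0684
R=1: x+2/15x²=0 ⇒ x=−15/2=-7.5000; min R=1−1/(4·2/15)=-0.8750>−1
Confirm numerically:
  x=-6.972: |R|=0.50917 <1
  x=-6.707: |R|=0.29085 <1
  x=-3.612: |R|=0.87246 <1
  x=-3.523: |R|=0.86813 <1
  x=-7.775: |R|=1.28508 >1
  x=-7.647: |R|=1.14988 >1
So |R|<1 on (-7.5000, 0).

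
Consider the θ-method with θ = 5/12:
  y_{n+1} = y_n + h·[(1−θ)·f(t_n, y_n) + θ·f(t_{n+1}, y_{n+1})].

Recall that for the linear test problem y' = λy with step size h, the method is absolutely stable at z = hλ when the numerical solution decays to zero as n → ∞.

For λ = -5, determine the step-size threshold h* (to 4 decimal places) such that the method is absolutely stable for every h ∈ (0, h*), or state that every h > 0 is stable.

(-12.0000,0); λ=-5 ⇒ h* = (12)/5 = 2.4000.

With y'=λy (z=hλ):
  y_{n+1} = y_n + z·[7/12·y_n + 5/12·y_{n+1}] ⇒ (1 − 5/12z)y_{n+1} = (1 + 7/12z)y_n
  R(z) = (1 + 7/12z)/(1 − 5/12z).

Solve |R(x)|<1 on ℝ⁻.
x=-1.16: |R|=0.2180
R=−1: 1+7/12x = −1+5/12x ⇒ -1/6x=2 ⇒ x=2/(-1/6)=-12.0000
Confirm numerically:
  x=-11.350: |R|=0.98109 <1
  x=-7.969: |R|=0.84450 <1
  x=-7.413: |R|=0.81302 <1
  x=-12.322: |R|=1.00875 >1
  x=-12.280: |R|=1.00763 >1
  x=-12.086: |R|=1.00237 >1
Interval (-12.0000, 0).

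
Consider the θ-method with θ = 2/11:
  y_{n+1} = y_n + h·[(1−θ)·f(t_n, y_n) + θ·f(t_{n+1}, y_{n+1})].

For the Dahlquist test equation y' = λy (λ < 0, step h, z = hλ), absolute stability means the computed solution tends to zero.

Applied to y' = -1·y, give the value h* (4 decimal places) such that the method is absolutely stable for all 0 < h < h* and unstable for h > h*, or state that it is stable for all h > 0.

Set f=λy, z=hλ:
  y_{n+1} = y_n + z·[9/11·y_n + 2/11·y_{n+1}] ⇒ (1 − 2/11z)y_{n+1} = (1 + 9/11z)y_n
  ⇒ R(z) = (1 + 9/11z)/(1 − 2/11z).

Need |R(x)|<1, x<0.
x=-0.58: |R|=0.4753
R=−1: 1+9/11x = −1+2/11x ⇒ -7/11x=2 ⇒ x=2/(-7/11)=-3.1429
Confirm numerically:
  x=-2.875: |R|=0.88806 <1
  x=-2.041: |R|=0.48860 <1
  x=-1.968: |R|=0.44938 <1
  x=-1.272: |R|=0.03308 <1
  x=-3.704: |R|=1.21339 >1
  x=-3.572: |R|=1.16556 >1
Interval (-3.1429, 0).

(-3.1429,0); λ=-1 ⇒ h* = (22/7)/1 = 3.1429.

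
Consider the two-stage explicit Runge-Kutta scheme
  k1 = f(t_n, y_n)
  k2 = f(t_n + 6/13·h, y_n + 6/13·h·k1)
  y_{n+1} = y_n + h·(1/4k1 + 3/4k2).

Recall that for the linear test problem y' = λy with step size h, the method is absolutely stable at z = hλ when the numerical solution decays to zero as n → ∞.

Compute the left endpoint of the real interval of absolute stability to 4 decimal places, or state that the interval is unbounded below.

z* = -2.8889.

On y'=λy, z=hλ:
  k1=λy_n ⇒ h·k1=z·y_n;  k2=λ(1+6/13z)y_n ⇒ h·k2=z(1+6/13z)y_n
  y_{n+1}/y_n = 1 + 1/4z + 3/4z(1+6/13z) = 1 + z + 9/26z²
  so R(z) = 1 + z + 9/26z².

Need |R(x)|<1, x<0.
x=-0.43: |R|=0.6340
R=1: x+9/26x²=0 ⇒ x=−26/9=-2.8889; min R=1−1/(4·9/26)=0.2778>−1
Confirm numerically:
  x=-2.357: |R|=0.56604 <1
  x=-2.153: |R|=0.45156 <1
  x=-1.493: |R|=0.27859 <1
  x=-3.142: |R|=1.27529 >1
  x=-2.961: |R|=1.07391 >1
  x=-2.924: |R|=1.03554 >1
Interval (-2.8889, 0).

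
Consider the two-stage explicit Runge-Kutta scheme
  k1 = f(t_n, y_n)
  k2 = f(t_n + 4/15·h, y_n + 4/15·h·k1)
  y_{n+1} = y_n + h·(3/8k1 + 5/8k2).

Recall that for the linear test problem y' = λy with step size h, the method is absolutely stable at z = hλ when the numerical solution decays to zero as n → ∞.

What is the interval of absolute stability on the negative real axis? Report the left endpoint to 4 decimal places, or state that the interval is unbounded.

With y'=λy (z=hλ):
  k1=λy_n ⇒ h·k1=z·y_n;  k2=λ(1+4/15z)y_n ⇒ h·k2=z(1+4/15z)y_n
  y_{n+1}/y_n = 1 + 3/8z + 5/8z(1+4/15z) = 1 + z + 1/6z²
  ⇒ R(z) = 1 + z + 1/6z².

Need |R(x)|<1, x<0.
x=-1.52: |R|=0.1349
R=1: x+1/6x²=0 ⇒ x=−6=-6.0000; min R=1−1/(4·1/6)=-0.5000>−1
Confirm numerically:
  x=-5.339: |R|=0.41182 <1
  x=-3.403: |R|=0.47293 <1
  x=-2.870: |R|=0.49718 <1
  x=-2.850: |R|=0.49625 <1
  x=-6.345: |R|=1.36484 >1
  x=-6.085: |R|=1.08620 >1
Interval (-6.0000, 0).

z∈(-6.0000,0).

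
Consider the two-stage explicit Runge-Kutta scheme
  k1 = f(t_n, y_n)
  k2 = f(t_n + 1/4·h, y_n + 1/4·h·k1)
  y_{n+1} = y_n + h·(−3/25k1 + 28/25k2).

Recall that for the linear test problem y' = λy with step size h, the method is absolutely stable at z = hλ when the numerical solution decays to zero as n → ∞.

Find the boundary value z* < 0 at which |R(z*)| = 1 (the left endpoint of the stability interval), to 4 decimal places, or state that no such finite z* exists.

On y'=λy, z=hλ:
  k1=λy_n ⇒ h·k1=z·y_n;  k2=λ(1+1/4z)y_n ⇒ h·k2=z(1+1/4z)y_n
  y_{n+1}/y_n = 1 − 3/25z + 28/25z(1+1/4z) = 1 + z + 7/25z²
  ⇒ R(z) = 1 + z + 7/25z².

Find x<0 with |R(x)|<1.
x=-1.27: |R|=0.1816
R=1: x+7/25x²=0 ⇒ x=−25/7=-3.5714; min R=1−1/(4·7/25)=0.1071>−1
Confirm numerically:
  x=-2.976: |R|=0.50384 <1
  x=-2.907: |R|=0.45918 <1
  x=-2.891: |R|=0.44921 <1
  x=-1.704: |R|=0.10901 <1
  x=-4.166: |R|=1.69356 >1
  x=-3.669: |R|=1.10024 >1
So |R|<1 on (-3.5714, 0).

z* = -3.5714.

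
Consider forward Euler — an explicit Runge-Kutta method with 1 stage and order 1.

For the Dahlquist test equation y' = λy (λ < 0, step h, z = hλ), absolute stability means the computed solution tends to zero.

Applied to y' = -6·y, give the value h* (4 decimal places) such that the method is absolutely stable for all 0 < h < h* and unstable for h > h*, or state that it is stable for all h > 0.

Test eqn y'=λy, z=hλ:
  order 1, 1-stage ⇒ R(z)=1+z
  (e.g. R(-0.56)=0.44000, |R|=0.44000)

Boundary: |R(x)|=1, x<0.
x=-0.56: |R|=0.4400
|R(-1.38)|=0.3800 |R(-1.14)|=0.1400 |R(-0.66)|=0.3400
Bisect:
  x_lo=-2.3361 |R|=1.3361  x_hi=-0.2057 |R|=0.7943
  mid=-1.27094 |R|=0.27094 →hi
  mid=-1.80354 |R|=0.80354 →hi
  mid=-2.06984 |R|=1.06984 →lo
  mid=-1.93669 |R|=0.93669 →hi
  mid=-2.00327 |R|=1.00327 →lo
  mid=-1.96998 |R|=0.96998 →hi
  mid=-1.98662 |R|=0.98662 →hi
  mid=-1.99495 |R|=0.99495 →hi
  mid=-1.99911 |R|=0.99911 →hi
  ...
  [-2.00002,-1.99989] ⇒ x*=-2.0000
Interval (-2.0000, 0).

(-2.0000,0); λ=-6 ⇒ h* = 0.3333.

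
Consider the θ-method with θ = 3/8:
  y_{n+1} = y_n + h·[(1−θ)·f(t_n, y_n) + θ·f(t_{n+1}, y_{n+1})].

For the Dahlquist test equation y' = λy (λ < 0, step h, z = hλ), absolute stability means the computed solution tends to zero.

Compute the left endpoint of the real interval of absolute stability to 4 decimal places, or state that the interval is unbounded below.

On y'=λy, z=hλ:
  y_{n+1} = y_n + z·[5/8·y_n + 3/8·y_{n+1}] ⇒ (1 − 3/8z)y_{n+1} = (1 + 5/8z)y_n
  so R(z) = (1 + 5/8z)/(1 − 3/8z).

Need |R(x)|<1, x<0.
x=-1.69: |R|=0.0344
R=−1: 1+5/8x = −1+3/8x ⇒ -1/4x=2 ⇒ x=2/(-1/4)=-8.0000
Confirm numerically:
  x=-7.091: |R|=0.93789 <1
  x=-4.124: |R|=0.61948 <1
  x=-4.001: |R|=0.60016 <1
  x=-8.357: |R|=1.02159 >1
  x=-8.048: |R|=1.00299 >1
Stable set (-8.0000, 0).

left endpoint -8.0000.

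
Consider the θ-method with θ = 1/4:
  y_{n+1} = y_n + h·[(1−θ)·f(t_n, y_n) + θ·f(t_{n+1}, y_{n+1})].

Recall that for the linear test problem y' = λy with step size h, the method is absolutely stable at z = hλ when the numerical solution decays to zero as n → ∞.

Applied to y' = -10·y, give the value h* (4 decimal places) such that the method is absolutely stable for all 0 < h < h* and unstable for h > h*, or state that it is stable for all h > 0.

(-4.0000,0); λ=-10 ⇒ h* = (4)/10 = 0.4000.

With y'=λy (z=hλ):
  y_{n+1} = y_n + z·[3/4·y_n + 1/4·y_{n+1}] ⇒ (1 − 1/4z)y_{n+1} = (1 + 3/4z)y_n
  ⇒ R(z) = (1 + 3/4z)/(1 − 1/4z).

Find x<0 with |R(x)|<1.
x=-0.54: |R|=0.5242
R=−1: 1+3/4x = −1+1/4x ⇒ -1/2x=2 ⇒ x=2/(-1/2)=-4.0000
Confirm numerically:
  x=-3.025: |R|=0.72242 <1
  x=-2.421: |R|=0.50818 <1
  x=-2.417: |R|=0.50662 <1
  x=-2.020: |R|=0.34219 <1
  x=-4.550: |R|=1.12865 >1
  x=-4.068: |R|=1.01686 >1
Interval (-4.0000, 0).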